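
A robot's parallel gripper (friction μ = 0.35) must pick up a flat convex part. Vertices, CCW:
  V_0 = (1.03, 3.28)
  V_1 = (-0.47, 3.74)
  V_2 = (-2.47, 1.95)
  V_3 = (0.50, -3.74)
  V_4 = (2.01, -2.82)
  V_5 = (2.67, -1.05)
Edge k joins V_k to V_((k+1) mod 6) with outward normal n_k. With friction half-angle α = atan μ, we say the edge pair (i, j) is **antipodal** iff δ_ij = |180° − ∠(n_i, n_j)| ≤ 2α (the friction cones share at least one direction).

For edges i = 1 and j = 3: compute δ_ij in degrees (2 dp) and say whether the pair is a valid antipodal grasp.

α = atan 0.35 = 19.29°;  2α = 38.58°
edge 1: e_1 = (-2.00, -1.79);  n_1 = (-0.6669, +0.7451)
edge 3: e_3 = (+1.51, +0.92);  n_3 = (+0.5203, -0.8540)
∠(n_1, n_3) = 169.52°
δ = |180° − 169.52°| = 10.48°
10.48° ≤ 2α = 38.58°  →  valid

δ = 10.48°, valid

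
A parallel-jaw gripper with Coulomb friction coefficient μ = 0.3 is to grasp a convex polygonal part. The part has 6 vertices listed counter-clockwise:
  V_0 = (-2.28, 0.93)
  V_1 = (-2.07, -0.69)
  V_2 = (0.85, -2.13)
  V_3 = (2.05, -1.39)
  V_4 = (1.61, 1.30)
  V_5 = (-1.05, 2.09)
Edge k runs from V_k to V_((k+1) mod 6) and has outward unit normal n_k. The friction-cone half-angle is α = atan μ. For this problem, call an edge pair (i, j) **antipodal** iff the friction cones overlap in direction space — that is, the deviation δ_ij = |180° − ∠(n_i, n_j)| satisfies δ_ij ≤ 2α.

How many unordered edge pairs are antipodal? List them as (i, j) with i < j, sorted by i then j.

count = 3; pairs: (0,3), (1,4), (2,5)

α = atan 0.3 = 16.70°;  2α = 33.40°
n_0 = (-0.9917, -0.1286)
n_1 = (-0.4423, -0.8969)
n_2 = (+0.5249, -0.8512)
n_3 = (+0.9869, +0.1614)
n_4 = (+0.2847, +0.9586)
n_5 = (-0.6861, +0.7275)
  (0,1): δ = 123.64°  ·
  (0,2): δ = 65.73°  ·
  (0,3): δ = 1.90°  ✓
  (0,4): δ = 66.07°  ·
  (0,5): δ = 125.94°  ·
  (1,2): δ = 122.09°  ·
  (1,3): δ = 54.46°  ·
  (1,4): δ = 9.71°  ✓
  (1,5): δ = 69.57°  ·
  (2,3): δ = 112.37°  ·
  (2,4): δ = 48.20°  ·
  (2,5): δ = 11.66°  ✓
  (3,4): δ = 115.83°  ·
  (3,5): δ = 55.97°  ·
  (4,5): δ = 120.14°  ·
antipodal pairs: 3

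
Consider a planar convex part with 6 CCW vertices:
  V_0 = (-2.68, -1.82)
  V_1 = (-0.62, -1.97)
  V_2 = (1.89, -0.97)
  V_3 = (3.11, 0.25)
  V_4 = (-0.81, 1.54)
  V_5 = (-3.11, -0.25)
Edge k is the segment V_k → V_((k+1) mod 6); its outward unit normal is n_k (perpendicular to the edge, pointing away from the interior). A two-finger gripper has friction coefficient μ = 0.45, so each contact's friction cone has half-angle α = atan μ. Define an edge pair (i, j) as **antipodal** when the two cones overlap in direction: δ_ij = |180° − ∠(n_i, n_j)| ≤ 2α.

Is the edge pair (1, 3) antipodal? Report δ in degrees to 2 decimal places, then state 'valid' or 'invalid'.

α = atan 0.45 = 24.23°;  2α = 48.46°
edge 1: e_1 = (+2.51, +1.00);  n_1 = (+0.3701, -0.9290)
edge 3: e_3 = (-3.92, +1.29);  n_3 = (+0.3126, +0.9499)
∠(n_1, n_3) = 140.06°
δ = |180° − 140.06°| = 39.94°
39.94° ≤ 2α = 48.46°  →  valid

δ = 39.94°, valid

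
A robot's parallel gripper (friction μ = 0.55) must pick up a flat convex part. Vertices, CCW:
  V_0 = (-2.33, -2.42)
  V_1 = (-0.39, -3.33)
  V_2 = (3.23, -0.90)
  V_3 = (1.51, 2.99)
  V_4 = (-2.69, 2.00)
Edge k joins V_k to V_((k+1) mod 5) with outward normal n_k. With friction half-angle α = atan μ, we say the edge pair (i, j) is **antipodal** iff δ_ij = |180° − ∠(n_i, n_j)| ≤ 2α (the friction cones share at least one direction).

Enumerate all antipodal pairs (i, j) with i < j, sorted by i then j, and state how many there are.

count = 4; pairs: (0,2), (0,3), (1,3), (2,4)

α = atan 0.55 = 28.81°;  2α = 57.62°
n_0 = (-0.4247, -0.9053)
n_1 = (+0.5573, -0.8303)
n_2 = (+0.9146, +0.4044)
n_3 = (-0.2294, +0.9733)
n_4 = (-0.9967, -0.0812)
  (0,1): δ = 121.00°  ·
  (0,2): δ = 41.02°  ✓
  (0,3): δ = 38.39°  ✓
  (0,4): δ = 119.79°  ·
  (1,2): δ = 100.02°  ·
  (1,3): δ = 20.61°  ✓
  (1,4): δ = 60.78°  ·
  (2,3): δ = 100.59°  ·
  (2,4): δ = 19.20°  ✓
  (3,4): δ = 98.61°  ·
antipodal pairs: 4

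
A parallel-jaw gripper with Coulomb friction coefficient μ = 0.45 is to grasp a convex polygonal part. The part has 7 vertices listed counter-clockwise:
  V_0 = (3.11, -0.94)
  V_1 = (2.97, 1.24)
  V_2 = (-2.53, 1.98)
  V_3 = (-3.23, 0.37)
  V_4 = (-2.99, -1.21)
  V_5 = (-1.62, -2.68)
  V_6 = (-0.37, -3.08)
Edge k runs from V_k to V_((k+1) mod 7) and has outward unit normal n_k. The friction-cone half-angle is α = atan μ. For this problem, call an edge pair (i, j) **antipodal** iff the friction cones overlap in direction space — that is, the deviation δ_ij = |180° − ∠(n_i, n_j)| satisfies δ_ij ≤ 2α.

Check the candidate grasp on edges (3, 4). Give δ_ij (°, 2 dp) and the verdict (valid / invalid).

α = atan 0.45 = 24.23°;  2α = 48.46°
edge 3: e_3 = (+0.24, -1.58);  n_3 = (-0.9887, -0.1502)
edge 4: e_4 = (+1.37, -1.47);  n_4 = (-0.7316, -0.6818)
∠(n_3, n_4) = 34.35°
δ = |180° − 34.35°| = 145.65°
145.65° > 2α = 48.46°  →  invalid

δ = 145.65°, invalid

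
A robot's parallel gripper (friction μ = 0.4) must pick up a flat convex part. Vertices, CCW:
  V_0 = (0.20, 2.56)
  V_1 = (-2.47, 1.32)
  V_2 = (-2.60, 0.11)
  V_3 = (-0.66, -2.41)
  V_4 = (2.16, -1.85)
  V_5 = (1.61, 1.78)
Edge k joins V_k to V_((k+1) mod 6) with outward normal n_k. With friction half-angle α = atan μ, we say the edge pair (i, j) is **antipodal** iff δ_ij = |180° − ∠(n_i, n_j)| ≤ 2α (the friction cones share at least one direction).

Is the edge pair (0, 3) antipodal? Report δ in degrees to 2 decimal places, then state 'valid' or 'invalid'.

α = atan 0.4 = 21.80°;  2α = 43.60°
edge 0: e_0 = (-2.67, -1.24);  n_0 = (-0.4212, +0.9070)
edge 3: e_3 = (+2.82, +0.56);  n_3 = (+0.1948, -0.9808)
∠(n_0, n_3) = 166.32°
δ = |180° − 166.32°| = 13.68°
13.68° ≤ 2α = 43.60°  →  valid

δ = 13.68°, valid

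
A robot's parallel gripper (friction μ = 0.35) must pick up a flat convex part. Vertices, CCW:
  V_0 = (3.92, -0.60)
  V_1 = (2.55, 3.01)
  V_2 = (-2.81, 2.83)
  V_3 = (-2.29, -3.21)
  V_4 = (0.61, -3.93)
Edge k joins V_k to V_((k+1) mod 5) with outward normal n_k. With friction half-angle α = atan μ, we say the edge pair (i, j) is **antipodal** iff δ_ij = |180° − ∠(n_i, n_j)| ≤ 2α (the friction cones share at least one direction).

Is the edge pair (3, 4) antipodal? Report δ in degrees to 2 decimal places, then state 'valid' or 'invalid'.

δ = 120.88°, invalid

α = atan 0.35 = 19.29°;  2α = 38.58°
edge 3: e_3 = (+2.90, -0.72);  n_3 = (-0.2410, -0.9705)
edge 4: e_4 = (+3.31, +3.33);  n_4 = (+0.7092, -0.7050)
∠(n_3, n_4) = 59.12°
δ = |180° − 59.12°| = 120.88°
120.88° > 2α = 38.58°  →  invalid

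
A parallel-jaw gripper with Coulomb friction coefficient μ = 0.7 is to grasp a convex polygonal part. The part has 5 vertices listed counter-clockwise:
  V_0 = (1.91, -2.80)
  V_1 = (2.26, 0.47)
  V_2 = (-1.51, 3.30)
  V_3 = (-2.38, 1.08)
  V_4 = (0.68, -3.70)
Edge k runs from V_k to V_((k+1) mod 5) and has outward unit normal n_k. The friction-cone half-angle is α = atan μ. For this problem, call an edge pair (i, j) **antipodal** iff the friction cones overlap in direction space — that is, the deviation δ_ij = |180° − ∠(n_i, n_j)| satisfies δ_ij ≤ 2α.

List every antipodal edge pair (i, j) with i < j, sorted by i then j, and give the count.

count = 4; pairs: (0,2), (0,3), (1,3), (2,4)

α = atan 0.7 = 34.99°;  2α = 69.98°
n_0 = (+0.9943, -0.1064)
n_1 = (+0.6003, +0.7997)
n_2 = (-0.9311, +0.3649)
n_3 = (-0.8422, -0.5392)
n_4 = (+0.5905, -0.8070)
  (0,1): δ = 120.78°  ·
  (0,2): δ = 15.29°  ✓
  (0,3): δ = 38.74°  ✓
  (0,4): δ = 132.30°  ·
  (1,2): δ = 74.51°  ·
  (1,3): δ = 20.48°  ✓
  (1,4): δ = 73.09°  ·
  (2,3): δ = 125.97°  ·
  (2,4): δ = 32.41°  ✓
  (3,4): δ = 86.43°  ·
antipodal pairs: 4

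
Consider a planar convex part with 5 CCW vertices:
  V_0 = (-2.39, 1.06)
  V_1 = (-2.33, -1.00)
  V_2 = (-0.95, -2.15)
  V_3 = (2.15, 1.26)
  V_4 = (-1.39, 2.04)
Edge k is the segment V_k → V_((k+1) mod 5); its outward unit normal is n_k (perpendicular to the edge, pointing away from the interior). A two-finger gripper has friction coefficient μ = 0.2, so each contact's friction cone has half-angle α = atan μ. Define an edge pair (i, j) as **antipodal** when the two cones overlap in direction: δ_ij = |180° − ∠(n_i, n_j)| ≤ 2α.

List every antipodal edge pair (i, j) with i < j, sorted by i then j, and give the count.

count = 1; pairs: (2,4)

α = atan 0.2 = 11.31°;  2α = 22.62°
n_0 = (-0.9996, -0.0291)
n_1 = (-0.6402, -0.7682)
n_2 = (+0.7399, -0.6727)
n_3 = (+0.2152, +0.9766)
n_4 = (-0.6999, +0.7142)
  (0,1): δ = 131.47°  ·
  (0,2): δ = 43.94°  ·
  (0,3): δ = 75.91°  ·
  (0,4): δ = 132.75°  ·
  (1,2): δ = 92.47°  ·
  (1,3): δ = 27.38°  ·
  (1,4): δ = 84.23°  ·
  (2,3): δ = 60.15°  ·
  (2,4): δ = 3.31°  ✓
  (3,4): δ = 123.15°  ·
antipodal pairs: 1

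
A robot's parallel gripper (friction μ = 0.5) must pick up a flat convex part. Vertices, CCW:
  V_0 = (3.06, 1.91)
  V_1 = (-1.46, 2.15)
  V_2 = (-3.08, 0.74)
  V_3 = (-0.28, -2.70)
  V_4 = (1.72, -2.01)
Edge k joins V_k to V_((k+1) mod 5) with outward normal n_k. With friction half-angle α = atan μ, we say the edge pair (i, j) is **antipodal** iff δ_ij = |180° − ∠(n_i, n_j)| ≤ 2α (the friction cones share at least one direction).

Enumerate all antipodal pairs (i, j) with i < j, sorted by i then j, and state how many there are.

count = 4; pairs: (0,2), (0,3), (1,3), (1,4)

α = atan 0.5 = 26.57°;  2α = 53.13°
n_0 = (+0.0530, +0.9986)
n_1 = (-0.6565, +0.7543)
n_2 = (-0.7756, -0.6313)
n_3 = (+0.3261, -0.9453)
n_4 = (+0.9462, -0.3235)
  (0,1): δ = 135.93°  ·
  (0,2): δ = 47.82°  ✓
  (0,3): δ = 22.07°  ✓
  (0,4): δ = 74.17°  ·
  (1,2): δ = 91.89°  ·
  (1,3): δ = 22.00°  ✓
  (1,4): δ = 30.09°  ✓
  (2,3): δ = 110.11°  ·
  (2,4): δ = 58.02°  ·
  (3,4): δ = 127.91°  ·
antipodal pairs: 4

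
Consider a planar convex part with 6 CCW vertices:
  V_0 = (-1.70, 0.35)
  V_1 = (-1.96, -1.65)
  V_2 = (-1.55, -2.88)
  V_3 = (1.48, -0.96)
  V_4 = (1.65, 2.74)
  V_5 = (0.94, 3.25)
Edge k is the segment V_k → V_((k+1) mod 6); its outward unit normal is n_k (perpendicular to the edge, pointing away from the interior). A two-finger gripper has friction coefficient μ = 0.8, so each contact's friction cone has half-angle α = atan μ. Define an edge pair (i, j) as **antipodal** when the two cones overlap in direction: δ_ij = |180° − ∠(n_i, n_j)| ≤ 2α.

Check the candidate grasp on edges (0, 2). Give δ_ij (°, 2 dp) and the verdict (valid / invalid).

α = atan 0.8 = 38.66°;  2α = 77.32°
edge 0: e_0 = (-0.26, -2.00);  n_0 = (-0.9917, +0.1289)
edge 2: e_2 = (+3.03, +1.92);  n_2 = (+0.5353, -0.8447)
∠(n_0, n_2) = 129.77°
δ = |180° − 129.77°| = 50.23°
50.23° ≤ 2α = 77.32°  →  valid

δ = 50.23°, valid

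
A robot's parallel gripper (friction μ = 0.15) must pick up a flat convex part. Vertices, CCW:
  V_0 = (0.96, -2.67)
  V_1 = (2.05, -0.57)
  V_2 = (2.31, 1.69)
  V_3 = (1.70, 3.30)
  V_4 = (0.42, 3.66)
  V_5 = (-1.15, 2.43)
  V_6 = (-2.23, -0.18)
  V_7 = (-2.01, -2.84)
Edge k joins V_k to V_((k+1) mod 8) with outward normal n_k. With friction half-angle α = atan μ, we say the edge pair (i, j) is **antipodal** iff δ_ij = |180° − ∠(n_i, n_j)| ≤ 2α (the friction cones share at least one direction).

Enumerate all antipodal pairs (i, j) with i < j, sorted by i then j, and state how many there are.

α = atan 0.15 = 8.53°;  2α = 17.06°
n_0 = (+0.8876, -0.4607)
n_1 = (+0.9934, -0.1143)
n_2 = (+0.9351, +0.3543)
n_3 = (+0.2707, +0.9627)
n_4 = (-0.6167, +0.7872)
n_5 = (-0.9240, +0.3824)
n_6 = (-0.9966, -0.0824)
n_7 = (+0.0571, -0.9984)
  (0,1): δ = 159.13°  ·
  (0,2): δ = 131.82°  ·
  (0,3): δ = 78.28°  ·
  (0,4): δ = 24.49°  ·
  (0,5): δ = 4.95°  ✓
  (0,6): δ = 32.16°  ·
  (0,7): δ = 120.71°  ·
  (1,2): δ = 152.69°  ·
  (1,3): δ = 99.15°  ·
  (1,4): δ = 45.36°  ·
  (1,5): δ = 15.92°  ✓
  (1,6): δ = 11.29°  ✓
  (1,7): δ = 99.84°  ·
  (2,3): δ = 126.46°  ·
  (2,4): δ = 72.67°  ·
  (2,5): δ = 43.23°  ·
  (2,6): δ = 16.02°  ✓
  (2,7): δ = 72.53°  ·
  (3,4): δ = 126.21°  ·
  (3,5): δ = 96.77°  ·
  (3,6): δ = 69.56°  ·
  (3,7): δ = 18.98°  ·
  (4,5): δ = 150.56°  ·
  (4,6): δ = 123.35°  ·
  (4,7): δ = 34.80°  ·
  (5,6): δ = 152.79°  ·
  (5,7): δ = 64.24°  ·
  (6,7): δ = 91.45°  ·
antipodal pairs: 4

count = 4; pairs: (0,5), (1,5), (1,6), (2,6)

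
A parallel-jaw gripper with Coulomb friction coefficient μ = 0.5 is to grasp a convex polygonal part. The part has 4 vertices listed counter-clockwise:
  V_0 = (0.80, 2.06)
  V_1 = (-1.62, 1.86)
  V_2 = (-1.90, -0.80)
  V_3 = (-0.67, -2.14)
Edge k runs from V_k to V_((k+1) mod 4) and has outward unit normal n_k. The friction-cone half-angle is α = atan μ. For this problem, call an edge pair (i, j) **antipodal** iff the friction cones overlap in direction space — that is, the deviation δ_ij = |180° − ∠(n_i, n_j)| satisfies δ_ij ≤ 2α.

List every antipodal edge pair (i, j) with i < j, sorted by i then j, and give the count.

α = atan 0.5 = 26.57°;  2α = 53.13°
n_0 = (-0.0824, +0.9966)
n_1 = (-0.9945, +0.1047)
n_2 = (-0.7367, -0.6762)
n_3 = (+0.9439, -0.3304)
  (0,1): δ = 100.73°  ·
  (0,2): δ = 52.18°  ✓
  (0,3): δ = 65.99°  ·
  (1,2): δ = 131.44°  ·
  (1,3): δ = 13.28°  ✓
  (2,3): δ = 61.84°  ·
antipodal pairs: 2

count = 2; pairs: (0,2), (1,3)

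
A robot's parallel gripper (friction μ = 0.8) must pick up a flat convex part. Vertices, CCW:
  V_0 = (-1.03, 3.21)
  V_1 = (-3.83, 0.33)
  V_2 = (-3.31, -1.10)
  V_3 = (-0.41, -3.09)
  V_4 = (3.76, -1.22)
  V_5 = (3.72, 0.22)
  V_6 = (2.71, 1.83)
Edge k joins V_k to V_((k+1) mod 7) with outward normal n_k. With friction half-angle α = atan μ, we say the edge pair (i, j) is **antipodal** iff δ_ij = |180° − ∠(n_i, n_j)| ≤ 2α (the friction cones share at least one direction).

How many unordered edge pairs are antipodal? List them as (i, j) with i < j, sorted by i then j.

α = atan 0.8 = 38.66°;  2α = 77.32°
n_0 = (-0.7170, +0.6971)
n_1 = (-0.9398, -0.3417)
n_2 = (-0.5658, -0.8245)
n_3 = (+0.4092, -0.9125)
n_4 = (+0.9996, +0.0278)
n_5 = (+0.8471, +0.5314)
n_6 = (+0.3462, +0.9382)
  (0,1): δ = 115.82°  ·
  (0,2): δ = 80.27°  ·
  (0,3): δ = 21.65°  ✓
  (0,4): δ = 45.78°  ✓
  (0,5): δ = 76.29°  ✓
  (0,6): δ = 113.94°  ·
  (1,2): δ = 144.44°  ·
  (1,3): δ = 85.83°  ·
  (1,4): δ = 18.39°  ✓
  (1,5): δ = 12.12°  ✓
  (1,6): δ = 49.76°  ✓
  (2,3): δ = 121.39°  ·
  (2,4): δ = 53.95°  ✓
  (2,5): δ = 23.44°  ✓
  (2,6): δ = 14.20°  ✓
  (3,4): δ = 112.56°  ·
  (3,5): δ = 82.05°  ·
  (3,6): δ = 44.41°  ✓
  (4,5): δ = 149.49°  ·
  (4,6): δ = 111.84°  ·
  (5,6): δ = 142.35°  ·
antipodal pairs: 10

count = 10; pairs: (0,3), (0,4), (0,5), (1,4), (1,5), (1,6), (2,4), (2,5), (2,6), (3,6)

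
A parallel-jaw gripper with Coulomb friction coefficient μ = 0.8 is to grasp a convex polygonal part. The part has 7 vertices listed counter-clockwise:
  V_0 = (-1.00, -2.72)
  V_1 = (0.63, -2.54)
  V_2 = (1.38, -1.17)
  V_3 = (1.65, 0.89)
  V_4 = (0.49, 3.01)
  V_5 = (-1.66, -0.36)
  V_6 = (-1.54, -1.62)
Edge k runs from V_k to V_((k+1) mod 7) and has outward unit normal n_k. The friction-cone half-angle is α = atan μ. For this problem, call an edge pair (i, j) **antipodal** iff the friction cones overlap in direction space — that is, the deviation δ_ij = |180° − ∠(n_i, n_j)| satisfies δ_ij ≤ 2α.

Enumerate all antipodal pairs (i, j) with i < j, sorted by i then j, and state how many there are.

count = 11; pairs: (0,3), (0,4), (1,4), (1,5), (1,6), (2,4), (2,5), (2,6), (3,4), (3,5), (3,6)

α = atan 0.8 = 38.66°;  2α = 77.32°
n_0 = (+0.1098, -0.9940)
n_1 = (+0.8772, -0.4802)
n_2 = (+0.9915, -0.1300)
n_3 = (+0.8773, +0.4800)
n_4 = (-0.8430, +0.5378)
n_5 = (-0.9955, -0.0948)
n_6 = (-0.8977, -0.4407)
  (0,1): δ = 125.00°  ·
  (0,2): δ = 103.77°  ·
  (0,3): δ = 67.62°  ✓
  (0,4): δ = 51.16°  ✓
  (0,5): δ = 89.14°  ·
  (0,6): δ = 109.85°  ·
  (1,2): δ = 158.77°  ·
  (1,3): δ = 122.62°  ·
  (1,4): δ = 3.84°  ✓
  (1,5): δ = 34.14°  ✓
  (1,6): δ = 54.85°  ✓
  (2,3): δ = 143.85°  ·
  (2,4): δ = 25.07°  ✓
  (2,5): δ = 12.91°  ✓
  (2,6): δ = 33.61°  ✓
  (3,4): δ = 61.22°  ✓
  (3,5): δ = 23.25°  ✓
  (3,6): δ = 2.54°  ✓
  (4,5): δ = 142.02°  ·
  (4,6): δ = 121.32°  ·
  (5,6): δ = 159.29°  ·
antipodal pairs: 11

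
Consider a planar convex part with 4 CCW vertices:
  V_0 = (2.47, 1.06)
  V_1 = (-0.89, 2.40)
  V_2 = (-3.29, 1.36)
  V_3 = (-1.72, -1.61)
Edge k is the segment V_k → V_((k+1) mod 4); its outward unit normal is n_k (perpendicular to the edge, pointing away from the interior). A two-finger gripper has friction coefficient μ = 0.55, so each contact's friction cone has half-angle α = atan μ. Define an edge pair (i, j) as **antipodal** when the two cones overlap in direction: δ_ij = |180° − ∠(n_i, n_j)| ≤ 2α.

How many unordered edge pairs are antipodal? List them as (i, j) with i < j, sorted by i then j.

α = atan 0.55 = 28.81°;  2α = 57.62°
n_0 = (+0.3704, +0.9289)
n_1 = (-0.3976, +0.9176)
n_2 = (-0.8841, -0.4673)
n_3 = (+0.5374, -0.8433)
  (0,1): δ = 134.83°  ·
  (0,2): δ = 40.40°  ✓
  (0,3): δ = 54.25°  ✓
  (1,2): δ = 85.57°  ·
  (1,3): δ = 9.08°  ✓
  (2,3): δ = 85.36°  ·
antipodal pairs: 3

count = 3; pairs: (0,2), (0,3), (1,3)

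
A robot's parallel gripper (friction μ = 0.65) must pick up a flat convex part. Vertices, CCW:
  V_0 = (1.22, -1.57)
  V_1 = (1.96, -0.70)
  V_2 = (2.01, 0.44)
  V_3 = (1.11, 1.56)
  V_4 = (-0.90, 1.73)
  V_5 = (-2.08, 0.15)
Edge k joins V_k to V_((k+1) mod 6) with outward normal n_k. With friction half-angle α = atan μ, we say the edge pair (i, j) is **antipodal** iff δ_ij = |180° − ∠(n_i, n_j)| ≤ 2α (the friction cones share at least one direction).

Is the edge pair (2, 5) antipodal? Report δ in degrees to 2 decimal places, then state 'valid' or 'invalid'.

δ = 23.69°, valid

α = atan 0.65 = 33.02°;  2α = 66.05°
edge 2: e_2 = (-0.90, +1.12);  n_2 = (+0.7795, +0.6264)
edge 5: e_5 = (+3.30, -1.72);  n_5 = (-0.4622, -0.8868)
∠(n_2, n_5) = 156.31°
δ = |180° − 156.31°| = 23.69°
23.69° ≤ 2α = 66.05°  →  valid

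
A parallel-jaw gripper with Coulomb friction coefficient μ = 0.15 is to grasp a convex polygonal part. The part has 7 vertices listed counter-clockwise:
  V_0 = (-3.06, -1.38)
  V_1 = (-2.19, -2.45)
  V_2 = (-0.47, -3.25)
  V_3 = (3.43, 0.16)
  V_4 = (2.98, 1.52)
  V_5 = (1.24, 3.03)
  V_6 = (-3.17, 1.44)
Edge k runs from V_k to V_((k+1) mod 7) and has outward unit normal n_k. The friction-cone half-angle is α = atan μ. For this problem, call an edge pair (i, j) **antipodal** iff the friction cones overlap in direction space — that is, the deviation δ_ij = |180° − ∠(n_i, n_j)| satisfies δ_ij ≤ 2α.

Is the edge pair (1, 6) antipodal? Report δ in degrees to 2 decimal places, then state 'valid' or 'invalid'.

α = atan 0.15 = 8.53°;  2α = 17.06°
edge 1: e_1 = (+1.72, -0.80);  n_1 = (-0.4217, -0.9067)
edge 6: e_6 = (+0.11, -2.82);  n_6 = (-0.9992, -0.0390)
∠(n_1, n_6) = 62.82°
δ = |180° − 62.82°| = 117.18°
117.18° > 2α = 17.06°  →  invalid

δ = 117.18°, invalid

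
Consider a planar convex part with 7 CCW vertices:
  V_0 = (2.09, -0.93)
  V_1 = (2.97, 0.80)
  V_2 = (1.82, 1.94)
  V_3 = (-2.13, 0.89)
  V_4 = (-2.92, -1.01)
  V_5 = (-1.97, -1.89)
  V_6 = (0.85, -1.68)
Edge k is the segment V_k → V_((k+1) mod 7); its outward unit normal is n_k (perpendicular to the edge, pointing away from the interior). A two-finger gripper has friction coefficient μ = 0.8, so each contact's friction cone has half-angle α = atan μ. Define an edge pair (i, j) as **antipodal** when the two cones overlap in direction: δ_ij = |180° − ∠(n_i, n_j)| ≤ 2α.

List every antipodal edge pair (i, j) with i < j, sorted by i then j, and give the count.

count = 12; pairs: (0,2), (0,3), (0,4), (1,3), (1,4), (1,5), (1,6), (2,4), (2,5), (2,6), (3,5), (3,6)

α = atan 0.8 = 38.66°;  2α = 77.32°
n_0 = (+0.8913, -0.4534)
n_1 = (+0.7040, +0.7102)
n_2 = (-0.2569, +0.9664)
n_3 = (-0.9234, +0.3839)
n_4 = (-0.6796, -0.7336)
n_5 = (+0.0743, -0.9972)
n_6 = (+0.5175, -0.8557)
  (0,1): δ = 107.79°  ·
  (0,2): δ = 48.15°  ✓
  (0,3): δ = 4.38°  ✓
  (0,4): δ = 74.15°  ✓
  (0,5): δ = 121.22°  ·
  (0,6): δ = 148.13°  ·
  (1,2): δ = 120.36°  ·
  (1,3): δ = 67.83°  ✓
  (1,4): δ = 1.94°  ✓
  (1,5): δ = 49.01°  ✓
  (1,6): δ = 75.92°  ✓
  (2,3): δ = 127.46°  ·
  (2,4): δ = 57.70°  ✓
  (2,5): δ = 10.63°  ✓
  (2,6): δ = 16.28°  ✓
  (3,4): δ = 110.23°  ·
  (3,5): δ = 63.16°  ✓
  (3,6): δ = 36.26°  ✓
  (4,5): δ = 132.93°  ·
  (4,6): δ = 106.02°  ·
  (5,6): δ = 153.09°  ·
antipodal pairs: 12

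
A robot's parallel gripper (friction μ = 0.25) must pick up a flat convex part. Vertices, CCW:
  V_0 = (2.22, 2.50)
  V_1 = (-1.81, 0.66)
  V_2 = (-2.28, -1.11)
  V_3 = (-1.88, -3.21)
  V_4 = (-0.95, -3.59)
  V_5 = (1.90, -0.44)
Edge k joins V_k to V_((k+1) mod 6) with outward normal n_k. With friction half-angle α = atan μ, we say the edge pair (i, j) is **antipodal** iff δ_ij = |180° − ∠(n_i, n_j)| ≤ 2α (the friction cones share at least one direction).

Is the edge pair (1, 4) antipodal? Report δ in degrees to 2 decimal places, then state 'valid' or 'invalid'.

δ = 27.27°, valid

α = atan 0.25 = 14.04°;  2α = 28.07°
edge 1: e_1 = (-0.47, -1.77);  n_1 = (-0.9665, +0.2566)
edge 4: e_4 = (+2.85, +3.15);  n_4 = (+0.7415, -0.6709)
∠(n_1, n_4) = 152.73°
δ = |180° − 152.73°| = 27.27°
27.27° ≤ 2α = 28.07°  →  valid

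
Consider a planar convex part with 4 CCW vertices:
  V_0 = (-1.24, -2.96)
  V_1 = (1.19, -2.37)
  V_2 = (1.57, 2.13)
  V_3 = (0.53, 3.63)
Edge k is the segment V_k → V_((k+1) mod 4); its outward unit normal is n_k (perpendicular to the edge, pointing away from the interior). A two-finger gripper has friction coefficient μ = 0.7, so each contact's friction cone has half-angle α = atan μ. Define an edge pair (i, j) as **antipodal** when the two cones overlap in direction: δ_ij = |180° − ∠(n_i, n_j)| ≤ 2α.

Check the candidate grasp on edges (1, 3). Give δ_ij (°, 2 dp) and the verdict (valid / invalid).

α = atan 0.7 = 34.99°;  2α = 69.98°
edge 1: e_1 = (+0.38, +4.50);  n_1 = (+0.9965, -0.0841)
edge 3: e_3 = (-1.77, -6.59);  n_3 = (-0.9658, +0.2594)
∠(n_1, n_3) = 169.79°
δ = |180° − 169.79°| = 10.21°
10.21° ≤ 2α = 69.98°  →  valid

δ = 10.21°, valid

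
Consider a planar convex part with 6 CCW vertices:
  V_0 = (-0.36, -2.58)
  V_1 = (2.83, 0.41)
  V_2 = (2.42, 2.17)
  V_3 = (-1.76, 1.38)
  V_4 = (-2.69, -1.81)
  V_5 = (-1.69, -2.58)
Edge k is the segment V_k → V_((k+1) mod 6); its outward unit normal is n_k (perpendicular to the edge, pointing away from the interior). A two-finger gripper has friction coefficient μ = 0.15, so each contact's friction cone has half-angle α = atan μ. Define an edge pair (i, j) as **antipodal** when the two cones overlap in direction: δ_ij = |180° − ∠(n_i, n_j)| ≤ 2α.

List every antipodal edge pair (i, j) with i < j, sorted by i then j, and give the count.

count = 1; pairs: (2,5)

α = atan 0.15 = 8.53°;  2α = 17.06°
n_0 = (+0.6839, -0.7296)
n_1 = (+0.9739, +0.2269)
n_2 = (-0.1857, +0.9826)
n_3 = (-0.9600, +0.2799)
n_4 = (-0.6101, -0.7923)
n_5 = (+0.0000, -1.0000)
  (0,1): δ = 120.03°  ·
  (0,2): δ = 32.44°  ·
  (0,3): δ = 30.60°  ·
  (0,4): δ = 99.26°  ·
  (0,5): δ = 136.85°  ·
  (1,2): δ = 92.41°  ·
  (1,3): δ = 29.37°  ·
  (1,4): δ = 39.29°  ·
  (1,5): δ = 76.89°  ·
  (2,3): δ = 116.96°  ·
  (2,4): δ = 48.30°  ·
  (2,5): δ = 10.70°  ✓
  (3,4): δ = 111.34°  ·
  (3,5): δ = 73.75°  ·
  (4,5): δ = 142.40°  ·
antipodal pairs: 1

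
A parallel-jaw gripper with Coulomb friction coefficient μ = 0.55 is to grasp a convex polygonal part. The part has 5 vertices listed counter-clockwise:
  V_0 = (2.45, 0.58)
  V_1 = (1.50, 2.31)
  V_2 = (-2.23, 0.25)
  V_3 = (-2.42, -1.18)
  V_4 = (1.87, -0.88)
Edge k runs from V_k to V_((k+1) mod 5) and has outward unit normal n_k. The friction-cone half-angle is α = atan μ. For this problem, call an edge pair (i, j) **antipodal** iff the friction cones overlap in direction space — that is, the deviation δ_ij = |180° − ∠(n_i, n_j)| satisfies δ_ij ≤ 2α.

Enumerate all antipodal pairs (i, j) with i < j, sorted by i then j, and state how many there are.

α = atan 0.55 = 28.81°;  2α = 57.62°
n_0 = (+0.8765, +0.4813)
n_1 = (-0.4834, +0.8754)
n_2 = (-0.9913, +0.1317)
n_3 = (+0.0698, -0.9976)
n_4 = (+0.9294, -0.3692)
  (0,1): δ = 89.86°  ·
  (0,2): δ = 36.34°  ✓
  (0,3): δ = 65.23°  ·
  (0,4): δ = 129.56°  ·
  (1,2): δ = 126.48°  ·
  (1,3): δ = 24.91°  ✓
  (1,4): δ = 39.42°  ✓
  (2,3): δ = 78.43°  ·
  (2,4): δ = 14.10°  ✓
  (3,4): δ = 115.67°  ·
antipodal pairs: 4

count = 4; pairs: (0,2), (1,3), (1,4), (2,4)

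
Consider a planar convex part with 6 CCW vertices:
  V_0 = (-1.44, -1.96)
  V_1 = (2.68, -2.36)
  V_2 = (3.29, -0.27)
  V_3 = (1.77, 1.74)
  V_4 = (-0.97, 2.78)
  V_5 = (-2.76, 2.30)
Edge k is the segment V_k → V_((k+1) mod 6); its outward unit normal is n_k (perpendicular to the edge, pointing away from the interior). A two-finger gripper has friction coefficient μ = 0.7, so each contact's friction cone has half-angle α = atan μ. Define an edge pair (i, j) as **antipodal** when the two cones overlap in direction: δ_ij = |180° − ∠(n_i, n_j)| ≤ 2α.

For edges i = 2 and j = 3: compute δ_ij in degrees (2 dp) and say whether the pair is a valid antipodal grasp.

α = atan 0.7 = 34.99°;  2α = 69.98°
edge 2: e_2 = (-1.52, +2.01);  n_2 = (+0.7976, +0.6032)
edge 3: e_3 = (-2.74, +1.04);  n_3 = (+0.3549, +0.9349)
∠(n_2, n_3) = 32.12°
δ = |180° − 32.12°| = 147.88°
147.88° > 2α = 69.98°  →  invalid

δ = 147.88°, invalid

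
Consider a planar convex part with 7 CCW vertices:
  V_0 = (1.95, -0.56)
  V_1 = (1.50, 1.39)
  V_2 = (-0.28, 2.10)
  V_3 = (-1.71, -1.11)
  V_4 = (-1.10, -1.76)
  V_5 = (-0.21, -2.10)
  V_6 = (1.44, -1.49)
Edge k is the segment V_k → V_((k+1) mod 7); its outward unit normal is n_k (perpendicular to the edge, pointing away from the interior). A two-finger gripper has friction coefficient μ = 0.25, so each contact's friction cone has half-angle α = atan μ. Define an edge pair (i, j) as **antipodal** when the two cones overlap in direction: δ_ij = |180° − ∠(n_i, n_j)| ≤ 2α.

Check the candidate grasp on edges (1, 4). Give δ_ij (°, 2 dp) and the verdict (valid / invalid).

δ = 0.84°, valid

α = atan 0.25 = 14.04°;  2α = 28.07°
edge 1: e_1 = (-1.78, +0.71);  n_1 = (+0.3705, +0.9288)
edge 4: e_4 = (+0.89, -0.34);  n_4 = (-0.3569, -0.9342)
∠(n_1, n_4) = 179.16°
δ = |180° − 179.16°| = 0.84°
0.84° ≤ 2α = 28.07°  →  valid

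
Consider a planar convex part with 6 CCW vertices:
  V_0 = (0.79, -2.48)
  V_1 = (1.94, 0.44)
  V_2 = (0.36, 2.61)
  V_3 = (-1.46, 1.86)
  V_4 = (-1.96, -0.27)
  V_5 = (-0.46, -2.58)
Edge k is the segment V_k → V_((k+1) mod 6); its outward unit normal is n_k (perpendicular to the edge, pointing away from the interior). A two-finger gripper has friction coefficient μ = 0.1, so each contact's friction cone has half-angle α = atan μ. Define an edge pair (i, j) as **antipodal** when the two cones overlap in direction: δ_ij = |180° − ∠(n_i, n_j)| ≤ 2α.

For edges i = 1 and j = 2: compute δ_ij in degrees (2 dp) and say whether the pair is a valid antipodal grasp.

δ = 103.66°, invalid

α = atan 0.1 = 5.71°;  2α = 11.42°
edge 1: e_1 = (-1.58, +2.17);  n_1 = (+0.8084, +0.5886)
edge 2: e_2 = (-1.82, -0.75);  n_2 = (-0.3810, +0.9246)
∠(n_1, n_2) = 76.34°
δ = |180° − 76.34°| = 103.66°
103.66° > 2α = 11.42°  →  invalid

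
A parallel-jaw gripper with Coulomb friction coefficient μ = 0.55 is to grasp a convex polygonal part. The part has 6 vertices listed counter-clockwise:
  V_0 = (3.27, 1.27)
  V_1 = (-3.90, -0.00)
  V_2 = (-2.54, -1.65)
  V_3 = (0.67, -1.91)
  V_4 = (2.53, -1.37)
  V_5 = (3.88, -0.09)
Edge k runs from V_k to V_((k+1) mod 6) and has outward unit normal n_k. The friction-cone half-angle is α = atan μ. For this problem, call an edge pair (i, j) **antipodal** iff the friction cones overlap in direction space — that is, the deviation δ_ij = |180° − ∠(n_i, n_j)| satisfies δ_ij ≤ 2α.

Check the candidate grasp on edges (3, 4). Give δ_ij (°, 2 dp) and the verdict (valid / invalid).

α = atan 0.55 = 28.81°;  2α = 57.62°
edge 3: e_3 = (+1.86, +0.54);  n_3 = (+0.2788, -0.9603)
edge 4: e_4 = (+1.35, +1.28);  n_4 = (+0.6880, -0.7257)
∠(n_3, n_4) = 27.29°
δ = |180° − 27.29°| = 152.71°
152.71° > 2α = 57.62°  →  invalid

δ = 152.71°, invalid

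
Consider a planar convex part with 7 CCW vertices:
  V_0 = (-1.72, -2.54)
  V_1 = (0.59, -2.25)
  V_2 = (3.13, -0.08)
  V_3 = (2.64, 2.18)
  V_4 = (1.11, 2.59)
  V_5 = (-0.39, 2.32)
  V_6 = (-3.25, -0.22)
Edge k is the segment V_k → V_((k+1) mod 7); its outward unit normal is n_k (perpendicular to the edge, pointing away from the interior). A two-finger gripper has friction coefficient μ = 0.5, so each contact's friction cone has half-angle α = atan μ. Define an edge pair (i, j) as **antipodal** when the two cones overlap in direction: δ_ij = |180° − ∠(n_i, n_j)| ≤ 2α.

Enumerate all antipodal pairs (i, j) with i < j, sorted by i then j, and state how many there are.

count = 7; pairs: (0,3), (0,4), (0,5), (1,4), (1,5), (2,6), (3,6)

α = atan 0.5 = 26.57°;  2α = 53.13°
n_0 = (+0.1246, -0.9922)
n_1 = (+0.6496, -0.7603)
n_2 = (+0.9773, +0.2119)
n_3 = (+0.2588, +0.9659)
n_4 = (-0.1772, +0.9842)
n_5 = (-0.6640, +0.7477)
n_6 = (-0.8348, -0.5505)
  (0,1): δ = 146.65°  ·
  (0,2): δ = 84.92°  ·
  (0,3): δ = 22.16°  ✓
  (0,4): δ = 3.05°  ✓
  (0,5): δ = 34.45°  ✓
  (0,6): δ = 116.25°  ·
  (1,2): δ = 118.28°  ·
  (1,3): δ = 55.51°  ·
  (1,4): δ = 30.30°  ✓
  (1,5): δ = 1.10°  ✓
  (1,6): δ = 82.90°  ·
  (2,3): δ = 117.23°  ·
  (2,4): δ = 92.03°  ·
  (2,5): δ = 60.62°  ·
  (2,6): δ = 21.17°  ✓
  (3,4): δ = 154.79°  ·
  (3,5): δ = 123.39°  ·
  (3,6): δ = 41.59°  ✓
  (4,5): δ = 148.60°  ·
  (4,6): δ = 66.80°  ·
  (5,6): δ = 98.20°  ·
antipodal pairs: 7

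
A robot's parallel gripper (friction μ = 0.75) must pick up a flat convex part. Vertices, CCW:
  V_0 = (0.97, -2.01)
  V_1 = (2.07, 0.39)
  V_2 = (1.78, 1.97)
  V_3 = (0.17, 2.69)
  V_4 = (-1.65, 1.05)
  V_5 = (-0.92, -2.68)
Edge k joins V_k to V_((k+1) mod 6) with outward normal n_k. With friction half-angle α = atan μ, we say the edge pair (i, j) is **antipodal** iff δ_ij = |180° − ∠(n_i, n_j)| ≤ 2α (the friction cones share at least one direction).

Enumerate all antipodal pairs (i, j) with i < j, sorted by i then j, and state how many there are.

count = 7; pairs: (0,3), (0,4), (1,3), (1,4), (2,4), (2,5), (3,5)

α = atan 0.75 = 36.87°;  2α = 73.74°
n_0 = (+0.9091, -0.4167)
n_1 = (+0.9836, +0.1805)
n_2 = (+0.4082, +0.9129)
n_3 = (-0.6694, +0.7429)
n_4 = (-0.9814, -0.1921)
n_5 = (+0.3341, -0.9425)
  (0,1): δ = 144.98°  ·
  (0,2): δ = 89.47°  ·
  (0,3): δ = 23.35°  ✓
  (0,4): δ = 35.70°  ✓
  (0,5): δ = 134.14°  ·
  (1,2): δ = 124.49°  ·
  (1,3): δ = 58.38°  ✓
  (1,4): δ = 0.67°  ✓
  (1,5): δ = 99.12°  ·
  (2,3): δ = 113.88°  ·
  (2,4): δ = 54.83°  ✓
  (2,5): δ = 43.61°  ✓
  (3,4): δ = 120.95°  ·
  (3,5): δ = 22.50°  ✓
  (4,5): δ = 81.55°  ·
antipodal pairs: 7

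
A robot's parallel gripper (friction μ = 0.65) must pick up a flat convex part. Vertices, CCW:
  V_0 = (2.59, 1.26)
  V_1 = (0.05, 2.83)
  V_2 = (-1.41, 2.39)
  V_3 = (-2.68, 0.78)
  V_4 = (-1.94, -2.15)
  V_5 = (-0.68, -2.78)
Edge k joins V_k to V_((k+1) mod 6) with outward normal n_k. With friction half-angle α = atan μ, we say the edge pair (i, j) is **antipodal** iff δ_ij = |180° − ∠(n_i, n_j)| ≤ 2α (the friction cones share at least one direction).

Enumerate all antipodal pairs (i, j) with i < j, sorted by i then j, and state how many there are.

α = atan 0.65 = 33.02°;  2α = 66.05°
n_0 = (+0.5258, +0.8506)
n_1 = (-0.2886, +0.9575)
n_2 = (-0.7851, +0.6193)
n_3 = (-0.9696, -0.2449)
n_4 = (-0.4472, -0.8944)
n_5 = (+0.7773, -0.6291)
  (0,1): δ = 131.51°  ·
  (0,2): δ = 96.55°  ·
  (0,3): δ = 44.11°  ✓
  (0,4): δ = 5.16°  ✓
  (0,5): δ = 82.73°  ·
  (1,2): δ = 145.04°  ·
  (1,3): δ = 92.60°  ·
  (1,4): δ = 43.34°  ✓
  (1,5): δ = 34.24°  ✓
  (2,3): δ = 127.56°  ·
  (2,4): δ = 78.30°  ·
  (2,5): δ = 0.72°  ✓
  (3,4): δ = 130.74°  ·
  (3,5): δ = 53.16°  ✓
  (4,5): δ = 102.42°  ·
antipodal pairs: 6

count = 6; pairs: (0,3), (0,4), (1,4), (1,5), (2,5), (3,5)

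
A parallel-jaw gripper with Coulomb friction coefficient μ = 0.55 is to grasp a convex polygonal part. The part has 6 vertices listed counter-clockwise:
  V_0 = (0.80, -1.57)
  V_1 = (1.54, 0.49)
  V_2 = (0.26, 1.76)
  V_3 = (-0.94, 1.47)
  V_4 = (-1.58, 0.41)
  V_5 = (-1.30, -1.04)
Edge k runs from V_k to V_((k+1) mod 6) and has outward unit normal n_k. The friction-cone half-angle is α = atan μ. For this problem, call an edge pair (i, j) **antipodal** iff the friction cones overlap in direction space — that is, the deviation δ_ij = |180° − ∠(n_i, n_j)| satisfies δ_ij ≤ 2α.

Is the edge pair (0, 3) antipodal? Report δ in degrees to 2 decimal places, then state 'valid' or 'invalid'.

δ = 11.36°, valid

α = atan 0.55 = 28.81°;  2α = 57.62°
edge 0: e_0 = (+0.74, +2.06);  n_0 = (+0.9411, -0.3381)
edge 3: e_3 = (-0.64, -1.06);  n_3 = (-0.8561, +0.5169)
∠(n_0, n_3) = 168.64°
δ = |180° − 168.64°| = 11.36°
11.36° ≤ 2α = 57.62°  →  valid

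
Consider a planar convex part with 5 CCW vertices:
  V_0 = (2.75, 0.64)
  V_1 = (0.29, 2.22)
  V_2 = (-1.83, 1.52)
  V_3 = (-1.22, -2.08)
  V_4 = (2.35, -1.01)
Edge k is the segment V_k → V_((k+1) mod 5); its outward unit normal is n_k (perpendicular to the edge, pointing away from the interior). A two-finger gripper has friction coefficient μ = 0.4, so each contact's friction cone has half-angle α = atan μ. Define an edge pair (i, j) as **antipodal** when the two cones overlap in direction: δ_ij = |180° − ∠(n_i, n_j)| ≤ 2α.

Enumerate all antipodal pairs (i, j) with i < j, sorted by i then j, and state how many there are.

α = atan 0.4 = 21.80°;  2α = 43.60°
n_0 = (+0.5404, +0.8414)
n_1 = (-0.3135, +0.9496)
n_2 = (-0.9859, -0.1671)
n_3 = (+0.2871, -0.9579)
n_4 = (+0.9719, -0.2356)
  (0,1): δ = 129.02°  ·
  (0,2): δ = 47.67°  ·
  (0,3): δ = 49.40°  ·
  (0,4): δ = 109.08°  ·
  (1,2): δ = 98.66°  ·
  (1,3): δ = 1.59°  ✓
  (1,4): δ = 58.10°  ·
  (2,3): δ = 82.93°  ·
  (2,4): δ = 23.24°  ✓
  (3,4): δ = 120.31°  ·
antipodal pairs: 2

count = 2; pairs: (1,3), (2,4)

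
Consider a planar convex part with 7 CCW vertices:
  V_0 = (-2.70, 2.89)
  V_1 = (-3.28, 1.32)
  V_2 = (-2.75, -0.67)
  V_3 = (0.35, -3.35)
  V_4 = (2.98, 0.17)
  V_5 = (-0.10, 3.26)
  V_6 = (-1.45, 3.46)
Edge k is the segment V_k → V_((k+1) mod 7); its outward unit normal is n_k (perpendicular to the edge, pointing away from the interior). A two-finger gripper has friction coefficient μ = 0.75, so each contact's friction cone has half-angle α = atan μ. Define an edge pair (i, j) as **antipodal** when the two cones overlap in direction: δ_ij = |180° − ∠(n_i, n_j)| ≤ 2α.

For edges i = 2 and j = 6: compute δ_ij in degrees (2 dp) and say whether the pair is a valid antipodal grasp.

α = atan 0.75 = 36.87°;  2α = 73.74°
edge 2: e_2 = (+3.10, -2.68);  n_2 = (-0.6540, -0.7565)
edge 6: e_6 = (-1.25, -0.57);  n_6 = (-0.4149, +0.9099)
∠(n_2, n_6) = 114.64°
δ = |180° − 114.64°| = 65.36°
65.36° ≤ 2α = 73.74°  →  valid

δ = 65.36°, valid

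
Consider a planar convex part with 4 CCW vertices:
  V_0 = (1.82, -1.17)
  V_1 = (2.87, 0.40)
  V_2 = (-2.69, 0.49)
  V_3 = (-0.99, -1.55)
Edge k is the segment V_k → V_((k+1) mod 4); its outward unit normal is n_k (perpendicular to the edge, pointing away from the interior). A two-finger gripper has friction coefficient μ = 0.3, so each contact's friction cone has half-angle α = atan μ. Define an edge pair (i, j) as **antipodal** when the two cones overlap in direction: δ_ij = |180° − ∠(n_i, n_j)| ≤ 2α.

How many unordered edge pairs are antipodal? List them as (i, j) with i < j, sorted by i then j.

count = 1; pairs: (1,3)

α = atan 0.3 = 16.70°;  2α = 33.40°
n_0 = (+0.8312, -0.5559)
n_1 = (+0.0162, +0.9999)
n_2 = (-0.7682, -0.6402)
n_3 = (+0.1340, -0.9910)
  (0,1): δ = 57.15°  ·
  (0,2): δ = 73.58°  ·
  (0,3): δ = 131.48°  ·
  (1,2): δ = 49.27°  ·
  (1,3): δ = 8.63°  ✓
  (2,3): δ = 122.10°  ·
antipodal pairs: 1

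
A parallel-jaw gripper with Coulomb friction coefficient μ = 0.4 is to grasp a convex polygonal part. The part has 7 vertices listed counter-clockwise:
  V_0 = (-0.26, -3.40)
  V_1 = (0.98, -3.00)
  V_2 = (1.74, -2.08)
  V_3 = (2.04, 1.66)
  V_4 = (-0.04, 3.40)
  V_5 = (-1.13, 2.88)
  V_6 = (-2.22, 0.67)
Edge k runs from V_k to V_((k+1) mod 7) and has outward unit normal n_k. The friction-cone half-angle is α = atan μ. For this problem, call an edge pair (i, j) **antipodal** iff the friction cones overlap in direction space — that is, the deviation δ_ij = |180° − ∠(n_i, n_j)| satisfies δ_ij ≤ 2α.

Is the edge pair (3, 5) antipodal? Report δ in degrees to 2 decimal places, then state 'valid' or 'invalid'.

α = atan 0.4 = 21.80°;  2α = 43.60°
edge 3: e_3 = (-2.08, +1.74);  n_3 = (+0.6416, +0.7670)
edge 5: e_5 = (-1.09, -2.21);  n_5 = (-0.8968, +0.4423)
∠(n_3, n_5) = 103.66°
δ = |180° − 103.66°| = 76.34°
76.34° > 2α = 43.60°  →  invalid

δ = 76.34°, invalid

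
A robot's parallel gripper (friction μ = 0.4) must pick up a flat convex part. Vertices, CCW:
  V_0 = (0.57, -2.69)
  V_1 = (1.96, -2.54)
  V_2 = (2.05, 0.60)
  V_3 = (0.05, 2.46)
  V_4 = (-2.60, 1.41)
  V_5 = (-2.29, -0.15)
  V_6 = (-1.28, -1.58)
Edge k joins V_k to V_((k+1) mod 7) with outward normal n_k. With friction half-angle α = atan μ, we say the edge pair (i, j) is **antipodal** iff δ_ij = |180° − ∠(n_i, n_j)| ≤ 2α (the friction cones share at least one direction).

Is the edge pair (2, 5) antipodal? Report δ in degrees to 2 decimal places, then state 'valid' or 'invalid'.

δ = 11.84°, valid

α = atan 0.4 = 21.80°;  2α = 43.60°
edge 2: e_2 = (-2.00, +1.86);  n_2 = (+0.6810, +0.7323)
edge 5: e_5 = (+1.01, -1.43);  n_5 = (-0.8168, -0.5769)
∠(n_2, n_5) = 168.16°
δ = |180° − 168.16°| = 11.84°
11.84° ≤ 2α = 43.60°  →  valid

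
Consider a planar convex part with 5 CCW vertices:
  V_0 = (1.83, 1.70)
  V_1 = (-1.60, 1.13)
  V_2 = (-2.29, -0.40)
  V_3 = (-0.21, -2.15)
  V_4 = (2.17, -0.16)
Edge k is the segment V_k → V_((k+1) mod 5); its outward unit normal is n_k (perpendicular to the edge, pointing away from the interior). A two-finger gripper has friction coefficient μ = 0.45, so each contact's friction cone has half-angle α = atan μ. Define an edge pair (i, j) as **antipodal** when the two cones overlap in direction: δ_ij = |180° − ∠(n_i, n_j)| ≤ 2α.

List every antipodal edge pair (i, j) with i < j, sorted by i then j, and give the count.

count = 4; pairs: (0,3), (1,3), (1,4), (2,4)

α = atan 0.45 = 24.23°;  2α = 48.46°
n_0 = (-0.1639, +0.9865)
n_1 = (-0.9116, +0.4111)
n_2 = (-0.6438, -0.7652)
n_3 = (+0.6415, -0.7672)
n_4 = (+0.9837, +0.1798)
  (0,1): δ = 123.71°  ·
  (0,2): δ = 49.51°  ·
  (0,3): δ = 30.46°  ✓
  (0,4): δ = 90.92°  ·
  (1,2): δ = 105.80°  ·
  (1,3): δ = 25.83°  ✓
  (1,4): δ = 34.63°  ✓
  (2,3): δ = 100.02°  ·
  (2,4): δ = 39.57°  ✓
  (3,4): δ = 119.54°  ·
antipodal pairs: 4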